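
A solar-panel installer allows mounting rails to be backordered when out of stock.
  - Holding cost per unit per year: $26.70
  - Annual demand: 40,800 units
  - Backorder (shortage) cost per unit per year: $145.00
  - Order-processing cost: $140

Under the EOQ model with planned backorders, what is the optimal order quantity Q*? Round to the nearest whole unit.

712 units

Basic EOQ = √(2·40,800·140/26.7) = 654.114
Backorder adjustment √((H+b)/b) = √((26.7+145)/145) = 1.0882
Q* = 654.114 × 1.0882 ≈ 711.79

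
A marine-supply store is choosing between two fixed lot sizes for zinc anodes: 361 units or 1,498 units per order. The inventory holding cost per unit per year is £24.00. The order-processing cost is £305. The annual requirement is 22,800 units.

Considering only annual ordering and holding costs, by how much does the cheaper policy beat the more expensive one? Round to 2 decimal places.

TC(Q) = (D/Q)S + (Q/2)H
TC(361) = (22,800/361)×305 + (361/2)×24 = £23,595.16
TC(1,498) = (22,800/1,498)×305 + (1,498/2)×24 = £22,618.19
Lots of 1,498 are cheaper by £976.97.

£976.97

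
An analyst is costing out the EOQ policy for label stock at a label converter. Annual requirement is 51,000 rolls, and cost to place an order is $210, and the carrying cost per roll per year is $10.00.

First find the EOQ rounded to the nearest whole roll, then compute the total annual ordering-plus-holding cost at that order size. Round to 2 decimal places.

$14,635.57

Q* = √(2·D·S / H) = √(2·51,000·210 / 10) = √2,142,000.0 ≈ 1,463.56 → Q = 1,464 rolls
Annual ordering cost = (D/Q)·S = (51,000/1,464) × 210 = $7,315.57
Annual holding cost  = (Q/2)·H = (1,464/2) × 10 = $7,320.00
Total = $7,315.57 + $7,320.00 = $14,635.57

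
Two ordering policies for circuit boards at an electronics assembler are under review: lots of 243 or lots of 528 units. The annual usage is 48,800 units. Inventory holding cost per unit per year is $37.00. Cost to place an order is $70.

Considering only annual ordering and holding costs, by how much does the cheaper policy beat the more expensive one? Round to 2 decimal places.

Annual cost at Q: ordering D·S/Q plus holding Q·H/2.
TC(243) = (48,800/243)×70 + (243/2)×37 = $18,553.11
TC(528) = (48,800/528)×70 + (528/2)×37 = $16,237.70
Cheaper: Q = 528.  Difference = $2,315.42

$2,315.42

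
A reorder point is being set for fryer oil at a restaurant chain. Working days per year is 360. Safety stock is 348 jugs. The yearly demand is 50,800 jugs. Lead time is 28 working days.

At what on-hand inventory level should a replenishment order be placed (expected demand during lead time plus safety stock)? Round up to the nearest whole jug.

Daily demand d = 50,800 / 360 = 141.111 jugs/day
Demand during lead time = 141.111 × 28 = 3,951.11
Reorder point = 3,951.11 + 348 = 4,299.11 → round up

4,300 jugs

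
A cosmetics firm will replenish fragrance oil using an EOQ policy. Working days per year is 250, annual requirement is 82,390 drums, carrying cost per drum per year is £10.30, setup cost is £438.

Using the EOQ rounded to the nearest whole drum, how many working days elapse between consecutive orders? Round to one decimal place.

8.0 days

EOQ = √(2DS/H) = √(2 × 82,390 × 438 / 10.3)
    = √(7,007,149.51) ≈ 2,647.10 → Q = 2,647 drums
Cycle time = (working days × Q)/D = (250 × 2,647) / 82,390 = 8.032 days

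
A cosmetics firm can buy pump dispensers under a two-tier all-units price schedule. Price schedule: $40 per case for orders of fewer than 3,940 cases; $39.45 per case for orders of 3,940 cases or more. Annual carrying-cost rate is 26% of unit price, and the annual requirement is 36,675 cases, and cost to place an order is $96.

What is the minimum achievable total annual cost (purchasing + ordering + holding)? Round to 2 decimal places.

$1,467,928.64

H₁ = 26%×$40 = $10.4000;  H₂ = 26%×$39.45 = $10.2570
EOQ₁ = √(2×36,675×96/10.4000) = 822.85  (< 3,940, feasible at tier 1)
EOQ₂ = √(2×36,675×96/10.2570) = 828.56  (< 3,940 → use Q = 3,940 at tier-2 price)
TC(tier 1 (EOQ₁), Q≈822.8) = $1,475,557.61
TC(tier 2, Q≈3,940.0) = $1,467,928.64
Minimum at tier 2: $1,467,928.64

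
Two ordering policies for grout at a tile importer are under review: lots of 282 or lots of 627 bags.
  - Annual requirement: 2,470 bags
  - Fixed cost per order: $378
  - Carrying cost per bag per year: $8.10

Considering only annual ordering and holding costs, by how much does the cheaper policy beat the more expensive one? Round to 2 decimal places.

TC(Q) = (D/Q)S + (Q/2)H
TC(282) = (2,470/282)×378 + (282/2)×8.1 = $4,452.95
TC(627) = (2,470/627)×378 + (627/2)×8.1 = $4,028.44
Cheaper: Q = 627.  Difference = $424.51

$424.51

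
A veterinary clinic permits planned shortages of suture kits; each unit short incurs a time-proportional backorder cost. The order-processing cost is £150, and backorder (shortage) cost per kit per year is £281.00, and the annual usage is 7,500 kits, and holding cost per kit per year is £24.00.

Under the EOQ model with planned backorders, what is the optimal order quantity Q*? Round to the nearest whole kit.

319 kits

Q* = √(2DS/H) · √((H + b)/b)
   = √(2 × 7,500 × 150 / 24) · √((24 + 281) / 281)
   = 306.186 × 1.0418 ≈ 318.99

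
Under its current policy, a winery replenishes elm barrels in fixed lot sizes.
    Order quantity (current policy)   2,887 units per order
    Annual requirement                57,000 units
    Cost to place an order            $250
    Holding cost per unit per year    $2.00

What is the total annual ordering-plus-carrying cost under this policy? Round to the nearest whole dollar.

$7,823

Orders/yr = 57,000/2,887 = 19.744; ordering cost = 19.744 × $250 = $4,935.92
Average inventory = 2,887/2 = 1443.5; holding cost = 1443.5 × $2 = $2,887.00
Total = $4,935.92 + $2,887.00 = $7,822.92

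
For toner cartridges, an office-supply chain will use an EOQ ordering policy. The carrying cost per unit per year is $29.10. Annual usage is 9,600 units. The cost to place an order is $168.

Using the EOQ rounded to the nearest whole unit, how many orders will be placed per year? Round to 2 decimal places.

EOQ = √(2DS/H) = √(2 × 9,600 × 168 / 29.1)
    = √(110,845.36) ≈ 332.93 → Q = 333
Orders per year = D/Q = 9,600 / 333 = 28.829

28.83 orders per year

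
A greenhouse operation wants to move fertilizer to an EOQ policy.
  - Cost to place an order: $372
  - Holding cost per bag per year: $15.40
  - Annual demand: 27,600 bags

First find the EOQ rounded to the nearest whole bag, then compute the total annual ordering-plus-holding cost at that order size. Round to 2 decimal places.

$17,782.85

2DS/H = 2·27,600·372/15.4 = 1,333,402.60
EOQ = √1,333,402.60 ≈ 1,154.73 → Q = 1,155 bags
Ordering: D/Q × S = 27,600/1,155 × $372 = $8,889.35
Holding:  Q/2 × H = 1,155/2 × $15.4 = $8,893.50
Total = $8,889.35 + $8,893.50 = $17,782.85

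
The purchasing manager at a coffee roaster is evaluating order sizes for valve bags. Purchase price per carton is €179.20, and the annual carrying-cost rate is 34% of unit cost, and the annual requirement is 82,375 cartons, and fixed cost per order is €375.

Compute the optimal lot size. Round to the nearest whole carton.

Carrying cost H = €179.2 × 34% = €60.9280/carton/yr
2DS/H = 2·82,375·375/60.928 = 1,014,004.23
EOQ = √1,014,004.23 ≈ 1,006.98

1,007 cartons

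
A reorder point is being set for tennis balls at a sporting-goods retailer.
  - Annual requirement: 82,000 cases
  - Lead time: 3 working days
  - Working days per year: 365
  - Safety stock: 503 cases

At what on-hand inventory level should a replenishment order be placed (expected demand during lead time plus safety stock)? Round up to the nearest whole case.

1,177 cases

Daily demand d = 82,000 / 365 = 224.658 cases/day
Demand during lead time = 224.658 × 3 = 673.97
Reorder point = 673.97 + 503 = 1,176.97 → round up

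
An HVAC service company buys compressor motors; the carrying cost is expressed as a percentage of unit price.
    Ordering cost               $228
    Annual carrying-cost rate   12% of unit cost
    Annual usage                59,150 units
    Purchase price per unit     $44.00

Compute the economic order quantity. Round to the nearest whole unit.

H = i·C = 0.12 × $44 = $5.2800 per unit-year
2DS/H = 2·59,150·228/5.28 = 5,108,409.09
EOQ = √5,108,409.09 ≈ 2,260.18

2,260 units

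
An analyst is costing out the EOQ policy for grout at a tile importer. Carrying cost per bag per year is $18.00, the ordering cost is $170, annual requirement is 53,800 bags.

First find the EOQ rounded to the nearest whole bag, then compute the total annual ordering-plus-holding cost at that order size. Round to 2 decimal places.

EOQ = √(2DS/H) = √(2 × 53,800 × 170 / 18)
    = √(1,016,222.22) ≈ 1,008.08 → Q = 1,008 bags
Annual ordering cost = (D/Q)·S = (53,800/1,008) × 170 = $9,073.41
Annual holding cost  = (Q/2)·H = (1,008/2) × 18 = $9,072.00
Total = $9,073.41 + $9,072.00 = $18,145.41

$18,145.41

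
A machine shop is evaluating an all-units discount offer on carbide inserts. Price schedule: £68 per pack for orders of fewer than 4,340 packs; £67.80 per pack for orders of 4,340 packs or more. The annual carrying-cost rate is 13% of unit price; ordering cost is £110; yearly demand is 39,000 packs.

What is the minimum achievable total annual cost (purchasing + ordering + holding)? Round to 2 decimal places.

£2,660,709.03

H₁ = 13%×£68 = £8.8400;  H₂ = 13%×£67.80 = £8.8140
EOQ₁ = √(2×39,000×110/8.8400) = 985.18  (< 4,340, feasible at tier 1)
EOQ₂ = √(2×39,000×110/8.8140) = 986.64  (< 4,340 → use Q = 4,340 at tier-2 price)
TC(tier 1 (EOQ₁), Q≈985.2) = £2,660,709.03
TC(tier 2, Q≈4,340.0) = £2,664,314.86
Minimum at tier 1 (EOQ₁): £2,660,709.03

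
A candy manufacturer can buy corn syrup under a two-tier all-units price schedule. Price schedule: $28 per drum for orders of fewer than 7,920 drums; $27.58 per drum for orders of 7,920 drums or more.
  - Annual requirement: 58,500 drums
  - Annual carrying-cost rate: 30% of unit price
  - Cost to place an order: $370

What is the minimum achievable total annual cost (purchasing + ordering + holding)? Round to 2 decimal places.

$1,648,927.99

H₁ = 30%×$28 = $8.4000;  H₂ = 30%×$27.58 = $8.2740
EOQ₁ = √(2×58,500×370/8.4000) = 2,270.15  (< 7,920, feasible at tier 1)
EOQ₂ = √(2×58,500×370/8.2740) = 2,287.37  (< 7,920 → use Q = 7,920 at tier-2 price)
TC(tier 1 (EOQ₁), Q≈2,270.1) = $1,657,069.24
TC(tier 2, Q≈7,920.0) = $1,648,927.99
Minimum at tier 2: $1,648,927.99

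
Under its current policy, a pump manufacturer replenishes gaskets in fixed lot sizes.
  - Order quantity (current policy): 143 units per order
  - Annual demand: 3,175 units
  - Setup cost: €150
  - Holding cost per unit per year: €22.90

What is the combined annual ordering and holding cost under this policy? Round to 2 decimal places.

€4,967.77

Orders/yr = 3,175/143 = 22.203; ordering cost = 22.203 × €150 = €3,330.42
Average inventory = 143/2 = 71.5; holding cost = 71.5 × €22.9 = €1,637.35
Total = €3,330.42 + €1,637.35 = €4,967.77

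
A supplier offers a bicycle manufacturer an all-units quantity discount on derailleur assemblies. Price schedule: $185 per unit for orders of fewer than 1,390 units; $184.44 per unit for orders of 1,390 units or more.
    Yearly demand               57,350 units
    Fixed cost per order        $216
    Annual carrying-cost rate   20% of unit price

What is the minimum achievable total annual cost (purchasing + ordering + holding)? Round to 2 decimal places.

$10,612,183.10

H₁ = 20%×$185 = $37.0000;  H₂ = 20%×$184.44 = $36.8880
EOQ₁ = √(2×57,350×216/37.0000) = 818.29  (< 1,390, feasible at tier 1)
EOQ₂ = √(2×57,350×216/36.8880) = 819.53  (< 1,390 → use Q = 1,390 at tier-2 price)
TC(tier 1 (EOQ₁), Q≈818.3) = $10,640,026.76
TC(tier 2, Q≈1,390.0) = $10,612,183.10
Minimum at tier 2: $10,612,183.10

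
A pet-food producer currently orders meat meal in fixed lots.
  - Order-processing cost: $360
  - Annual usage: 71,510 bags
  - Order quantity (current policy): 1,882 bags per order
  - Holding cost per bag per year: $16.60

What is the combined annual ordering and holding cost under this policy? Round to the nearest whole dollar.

$29,299

Orders/yr = 71,510/1,882 = 37.997; ordering cost = 37.997 × $360 = $13,678.85
Average inventory = 1,882/2 = 941; holding cost = 941 × $16.6 = $15,620.60
Total = $13,678.85 + $15,620.60 = $29,299.45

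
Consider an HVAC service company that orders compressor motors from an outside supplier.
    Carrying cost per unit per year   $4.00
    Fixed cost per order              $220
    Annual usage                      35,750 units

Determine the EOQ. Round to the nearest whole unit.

1,983 units

EOQ = √(2DS/H) = √(2 × 35,750 × 220 / 4)
    = √(3,932,500.00) ≈ 1,983.05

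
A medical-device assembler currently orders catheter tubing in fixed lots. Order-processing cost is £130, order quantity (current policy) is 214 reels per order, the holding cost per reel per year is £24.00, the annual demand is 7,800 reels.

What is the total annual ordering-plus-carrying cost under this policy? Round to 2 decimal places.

£7,306.32

Orders/yr = 7,800/214 = 36.449; ordering cost = 36.449 × £130 = £4,738.32
Average inventory = 214/2 = 107; holding cost = 107 × £24 = £2,568.00
Total = £4,738.32 + £2,568.00 = £7,306.32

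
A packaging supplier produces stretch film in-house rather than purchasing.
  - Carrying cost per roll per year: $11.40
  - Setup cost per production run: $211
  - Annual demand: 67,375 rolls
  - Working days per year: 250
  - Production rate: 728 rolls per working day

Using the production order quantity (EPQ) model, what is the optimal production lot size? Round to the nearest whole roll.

Daily demand d = 67,375/250 = 269.500; p = 728; 1 − d/p = 0.62981
EPQ = √(2DS / (H(1 − d/p)))
    = √(2 × 67,375 × 211 / (11.4 × 0.62981)) ≈ 1,989.98

1,990 rolls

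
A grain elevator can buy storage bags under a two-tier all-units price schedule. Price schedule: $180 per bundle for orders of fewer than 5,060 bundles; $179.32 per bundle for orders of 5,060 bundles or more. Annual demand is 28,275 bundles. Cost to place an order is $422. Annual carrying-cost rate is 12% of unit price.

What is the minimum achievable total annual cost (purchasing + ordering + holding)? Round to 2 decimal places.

$5,112,203.84

H₁ = 12%×$180 = $21.6000;  H₂ = 12%×$179.32 = $21.5184
EOQ₁ = √(2×28,275×422/21.6000) = 1,051.10  (< 5,060, feasible at tier 1)
EOQ₂ = √(2×28,275×422/21.5184) = 1,053.09  (< 5,060 → use Q = 5,060 at tier-2 price)
TC(tier 1 (EOQ₁), Q≈1,051.1) = $5,112,203.84
TC(tier 2, Q≈5,060.0) = $5,127,072.66
Minimum at tier 1 (EOQ₁): $5,112,203.84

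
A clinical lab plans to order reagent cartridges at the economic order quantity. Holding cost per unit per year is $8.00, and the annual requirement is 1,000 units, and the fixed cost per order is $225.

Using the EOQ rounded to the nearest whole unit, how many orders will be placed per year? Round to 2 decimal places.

4.22 orders per year

2DS/H = 2·1,000·225/8 = 56,250.00
EOQ = √56,250.00 ≈ 237.17 → Q = 237
N = D/Q = 1,000/237 ≈ 4.219 orders/yr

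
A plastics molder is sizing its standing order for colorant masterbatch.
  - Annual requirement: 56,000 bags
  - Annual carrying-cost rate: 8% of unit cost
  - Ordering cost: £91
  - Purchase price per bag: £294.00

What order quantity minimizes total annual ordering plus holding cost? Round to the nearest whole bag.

658 bags

H = i·C = 0.08 × £294 = £23.5200 per bag-year
EOQ = √(2DS/H) = √(2 × 56,000 × 91 / 23.52)
    = √(433,333.33) ≈ 658.28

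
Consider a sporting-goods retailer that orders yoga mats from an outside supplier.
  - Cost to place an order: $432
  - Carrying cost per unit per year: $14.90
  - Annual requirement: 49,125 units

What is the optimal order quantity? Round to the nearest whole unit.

1,688 units

Optimal lot size Q* = (2 × 49,125 × $432 / $14.9)^½ ≈ 1,687.78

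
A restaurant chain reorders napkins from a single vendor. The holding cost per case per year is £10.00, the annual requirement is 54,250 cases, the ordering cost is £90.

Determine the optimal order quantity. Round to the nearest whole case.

EOQ = √(2DS/H) = √(2 × 54,250 × 90 / 10)
    = √(976,500.00) ≈ 988.18

988 cases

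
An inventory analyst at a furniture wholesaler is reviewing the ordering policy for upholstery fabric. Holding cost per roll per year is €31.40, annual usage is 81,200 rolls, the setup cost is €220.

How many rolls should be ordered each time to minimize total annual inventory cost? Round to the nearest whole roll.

Q* = √(2·D·S / H) = √(2·81,200·220 / 31.4) = √1,137,834.4 ≈ 1,066.69

1,067 rolls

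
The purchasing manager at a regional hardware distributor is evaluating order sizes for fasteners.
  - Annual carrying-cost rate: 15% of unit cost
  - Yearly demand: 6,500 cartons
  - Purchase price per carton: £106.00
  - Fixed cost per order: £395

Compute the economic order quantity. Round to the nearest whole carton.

568 cartons

Carrying cost H = £106 × 15% = £15.9000/carton/yr
2DS/H = 2·6,500·395/15.9 = 322,955.97
EOQ = √322,955.97 ≈ 568.29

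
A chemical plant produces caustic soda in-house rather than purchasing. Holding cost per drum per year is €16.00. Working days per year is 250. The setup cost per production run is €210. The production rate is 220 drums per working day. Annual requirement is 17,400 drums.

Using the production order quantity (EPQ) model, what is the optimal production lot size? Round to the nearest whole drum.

Daily demand d = 17,400/250 = 69.600; p = 220; 1 − d/p = 0.68364
EPQ = √(2DS / (H(1 − d/p)))
    = √(2 × 17,400 × 210 / (16 × 0.68364)) ≈ 817.39

817 drums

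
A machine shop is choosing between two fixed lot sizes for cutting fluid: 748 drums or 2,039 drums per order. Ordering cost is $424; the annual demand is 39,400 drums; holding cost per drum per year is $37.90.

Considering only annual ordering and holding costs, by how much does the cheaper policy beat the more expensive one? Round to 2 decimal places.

For each Q, cost = (D/Q)·S + (Q/2)·H.
TC(748) = (39,400/748)×424 + (748/2)×37.9 = $36,508.29
TC(2,039) = (39,400/2,039)×424 + (2,039/2)×37.9 = $46,832.09
Cheaper: Q = 748.  Difference = $10,323.80

$10,323.80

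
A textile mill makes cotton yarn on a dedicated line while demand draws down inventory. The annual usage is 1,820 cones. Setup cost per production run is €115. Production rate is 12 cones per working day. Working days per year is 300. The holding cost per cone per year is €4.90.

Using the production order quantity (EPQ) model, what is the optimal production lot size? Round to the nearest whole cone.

Daily demand d = 1,820/300 = 6.067; p = 12; 1 − d/p = 0.49444
EPQ = √(2DS / (H(1 − d/p)))
    = √(2 × 1,820 × 115 / (4.9 × 0.49444)) ≈ 415.66

416 cones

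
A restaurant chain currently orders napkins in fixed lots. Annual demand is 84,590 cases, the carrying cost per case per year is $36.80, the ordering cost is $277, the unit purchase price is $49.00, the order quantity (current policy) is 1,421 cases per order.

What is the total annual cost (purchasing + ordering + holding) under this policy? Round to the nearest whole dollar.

Annual ordering cost = (D/Q)·S = (84,590/1,421) × 277 = $16,489.39
Annual holding cost  = (Q/2)·H = (1,421/2) × 36.8 = $26,146.40
Purchase cost = D·C = 84,590 × 49 = $4,144,910.00
Total = $16,489.39 + $26,146.40 + $4,144,910.00 = $4,187,545.79

$4,187,546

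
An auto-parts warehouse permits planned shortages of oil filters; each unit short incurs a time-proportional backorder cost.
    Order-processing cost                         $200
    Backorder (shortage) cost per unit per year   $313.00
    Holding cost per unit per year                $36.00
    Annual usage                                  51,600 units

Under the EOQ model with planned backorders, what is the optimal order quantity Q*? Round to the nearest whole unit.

Basic EOQ = √(2·51,600·200/36) = 757.188
Backorder adjustment √((H+b)/b) = √((36+313)/313) = 1.0559
Q* = 757.188 × 1.0559 ≈ 799.55

800 units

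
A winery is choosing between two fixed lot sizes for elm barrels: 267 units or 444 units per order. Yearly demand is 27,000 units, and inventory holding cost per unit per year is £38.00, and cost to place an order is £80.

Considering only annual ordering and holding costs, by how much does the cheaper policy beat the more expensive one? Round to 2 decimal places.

TC(Q) = (D/Q)S + (Q/2)H
TC(267) = (27,000/267)×80 + (267/2)×38 = £13,162.89
TC(444) = (27,000/444)×80 + (444/2)×38 = £13,300.86
|ΔTC| = |£13,162.89 − £13,300.86| = £137.98

£137.98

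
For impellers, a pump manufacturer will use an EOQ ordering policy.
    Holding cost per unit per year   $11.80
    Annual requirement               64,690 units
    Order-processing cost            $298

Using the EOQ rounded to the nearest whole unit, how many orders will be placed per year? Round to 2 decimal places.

35.78 orders per year

Optimal lot size Q* = (2 × 64,690 × $298 / $11.8)^½ ≈ 1,807.59 → Q = 1,808
Orders per year = D/Q = 64,690 / 1,808 = 35.780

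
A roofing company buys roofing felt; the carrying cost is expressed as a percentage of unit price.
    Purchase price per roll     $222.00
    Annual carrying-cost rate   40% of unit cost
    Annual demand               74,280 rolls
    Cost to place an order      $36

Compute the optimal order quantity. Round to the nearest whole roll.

245 rolls

Holding cost per roll per year: H = 40% × $222 = $88.8000
Optimal lot size Q* = (2 × 74,280 × $36 / $88.8)^½ ≈ 245.41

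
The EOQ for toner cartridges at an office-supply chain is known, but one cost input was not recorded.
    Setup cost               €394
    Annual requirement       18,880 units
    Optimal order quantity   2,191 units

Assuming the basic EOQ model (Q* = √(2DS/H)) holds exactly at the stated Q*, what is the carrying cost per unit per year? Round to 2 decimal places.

From Q* = √(2DS/H) ⇒ Q*² = 2DS/H.
H = 2DS / Q² = 2 × 18,880 × 394 / 2,191² = 3.0992

€3.10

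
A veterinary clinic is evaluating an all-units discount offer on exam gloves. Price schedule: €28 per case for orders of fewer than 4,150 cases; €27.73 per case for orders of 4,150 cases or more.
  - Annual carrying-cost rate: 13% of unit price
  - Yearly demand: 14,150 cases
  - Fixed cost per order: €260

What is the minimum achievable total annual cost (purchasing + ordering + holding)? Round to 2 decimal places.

H₁ = 13%×€28 = €3.6400;  H₂ = 13%×€27.73 = €3.6049
EOQ₁ = √(2×14,150×260/3.6400) = 1,421.77  (< 4,150, feasible at tier 1)
EOQ₂ = √(2×14,150×260/3.6049) = 1,428.67  (< 4,150 → use Q = 4,150 at tier-2 price)
TC(tier 1 (EOQ₁), Q≈1,421.8) = €401,375.24
TC(tier 2, Q≈4,150.0) = €400,746.17
Minimum at tier 2: €400,746.17

€400,746.17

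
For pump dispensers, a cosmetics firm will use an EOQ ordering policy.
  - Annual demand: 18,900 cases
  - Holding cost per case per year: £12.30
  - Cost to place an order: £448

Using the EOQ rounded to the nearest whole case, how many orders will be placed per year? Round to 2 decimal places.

16.11 orders per year

Optimal lot size Q* = (2 × 18,900 × £448 / £12.3)^½ ≈ 1,173.36 → Q = 1,173
N = D/Q = 18,900/1,173 ≈ 16.113 orders/yr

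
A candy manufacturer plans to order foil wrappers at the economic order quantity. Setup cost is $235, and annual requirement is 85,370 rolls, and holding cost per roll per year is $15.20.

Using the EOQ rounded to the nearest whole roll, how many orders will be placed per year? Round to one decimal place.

52.5 orders per year

2DS/H = 2·85,370·235/15.2 = 2,639,730.26
EOQ = √2,639,730.26 ≈ 1,624.72 → Q = 1,625
N = D/Q = 85,370/1,625 ≈ 52.535 orders/yr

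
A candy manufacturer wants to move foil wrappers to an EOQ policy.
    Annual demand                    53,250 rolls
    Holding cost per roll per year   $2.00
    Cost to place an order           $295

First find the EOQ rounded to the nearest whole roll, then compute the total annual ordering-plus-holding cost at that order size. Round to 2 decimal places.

2DS/H = 2·53,250·295/2 = 15,708,750.00
EOQ = √15,708,750.00 ≈ 3,963.43 → Q = 3,963 rolls
Orders/yr = 53,250/3,963 = 13.437; ordering cost = 13.437 × $295 = $3,963.85
Average inventory = 3,963/2 = 1981.5; holding cost = 1981.5 × $2 = $3,963.00
Total = $3,963.85 + $3,963.00 = $7,926.85

$7,926.85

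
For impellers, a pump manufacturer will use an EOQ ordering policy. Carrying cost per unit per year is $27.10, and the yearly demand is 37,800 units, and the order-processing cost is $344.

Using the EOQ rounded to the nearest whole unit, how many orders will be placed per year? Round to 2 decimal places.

Optimal lot size Q* = (2 × 37,800 × $344 / $27.1)^½ ≈ 979.62 → Q = 980
N = D/Q = 37,800/980 ≈ 38.571 orders/yr

38.57 orders per year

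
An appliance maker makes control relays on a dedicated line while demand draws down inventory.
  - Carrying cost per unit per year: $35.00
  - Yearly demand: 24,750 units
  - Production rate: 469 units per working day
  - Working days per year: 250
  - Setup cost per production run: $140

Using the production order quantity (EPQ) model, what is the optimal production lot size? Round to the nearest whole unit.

Daily demand d = 24,750/250 = 99.000; p = 469; 1 − d/p = 0.78891
EPQ = √(2DS / (H(1 − d/p)))
    = √(2 × 24,750 × 140 / (35 × 0.78891)) ≈ 500.98

501 units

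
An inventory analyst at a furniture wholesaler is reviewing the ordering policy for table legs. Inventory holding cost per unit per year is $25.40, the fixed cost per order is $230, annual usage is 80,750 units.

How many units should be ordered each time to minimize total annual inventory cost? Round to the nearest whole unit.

2DS/H = 2·80,750·230/25.4 = 1,462,401.57
EOQ = √1,462,401.57 ≈ 1,209.30

1,209 units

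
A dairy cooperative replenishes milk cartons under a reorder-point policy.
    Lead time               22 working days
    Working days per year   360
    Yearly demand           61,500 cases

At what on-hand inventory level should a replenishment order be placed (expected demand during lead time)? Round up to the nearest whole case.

Daily demand d = 61,500 / 360 = 170.833 cases/day
Demand during lead time = 170.833 × 22 = 3,758.33
Reorder point = 3,758.33 → round up

3,759 cases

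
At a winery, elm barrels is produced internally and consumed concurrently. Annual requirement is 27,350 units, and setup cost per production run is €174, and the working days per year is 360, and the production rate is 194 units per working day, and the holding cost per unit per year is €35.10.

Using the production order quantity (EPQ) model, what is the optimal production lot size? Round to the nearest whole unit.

d = 27,350/360 = 75.9722 units/day;  effective holding cost H(1 − d/p) = 35.1·(1 − 75.9722/194) = 21.35451
Q* = √(2DS / H_eff) = √(2·27,350·174 / 21.35451) ≈ 667.61

668 units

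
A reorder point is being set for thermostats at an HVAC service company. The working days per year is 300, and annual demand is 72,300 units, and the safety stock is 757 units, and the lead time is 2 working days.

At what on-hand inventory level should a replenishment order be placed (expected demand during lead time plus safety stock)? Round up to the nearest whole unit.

Daily demand d = 72,300 / 300 = 241.000 units/day
Demand during lead time = 241.000 × 2 = 482.00
Reorder point = 482.00 + 757 = 1,239.00 → round up

1,239 units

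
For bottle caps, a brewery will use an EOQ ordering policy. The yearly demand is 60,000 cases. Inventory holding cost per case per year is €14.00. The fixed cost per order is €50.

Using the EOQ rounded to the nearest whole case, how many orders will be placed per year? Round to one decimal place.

91.6 orders per year

Q* = √(2·D·S / H) = √(2·60,000·50 / 14) = √428,571.4 ≈ 654.65 → Q = 655
Orders per year = D/Q = 60,000 / 655 = 91.603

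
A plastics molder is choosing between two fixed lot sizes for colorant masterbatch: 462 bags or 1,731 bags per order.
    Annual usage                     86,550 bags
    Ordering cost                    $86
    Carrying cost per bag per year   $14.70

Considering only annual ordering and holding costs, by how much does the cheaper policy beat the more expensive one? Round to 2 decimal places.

TC(Q) = (D/Q)S + (Q/2)H
TC(462) = (86,550/462)×86 + (462/2)×14.7 = $19,506.74
TC(1,731) = (86,550/1,731)×86 + (1,731/2)×14.7 = $17,022.85
Cheaper: Q = 1,731.  Difference = $2,483.89

$2,483.89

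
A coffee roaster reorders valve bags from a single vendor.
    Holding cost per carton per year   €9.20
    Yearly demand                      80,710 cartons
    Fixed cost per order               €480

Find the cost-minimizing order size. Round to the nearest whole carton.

Optimal lot size Q* = (2 × 80,710 × €480 / €9.2)^½ ≈ 2,902.05

2,902 cartons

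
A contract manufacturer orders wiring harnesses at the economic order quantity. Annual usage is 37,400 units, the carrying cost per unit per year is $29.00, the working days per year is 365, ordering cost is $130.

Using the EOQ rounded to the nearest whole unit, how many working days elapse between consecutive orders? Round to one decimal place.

5.7 days

EOQ = √(2DS/H) = √(2 × 37,400 × 130 / 29)
    = √(335,310.34) ≈ 579.06 → Q = 579 units
T = Q/D × 365 days = 579/37,400 × 365 = 5.651 days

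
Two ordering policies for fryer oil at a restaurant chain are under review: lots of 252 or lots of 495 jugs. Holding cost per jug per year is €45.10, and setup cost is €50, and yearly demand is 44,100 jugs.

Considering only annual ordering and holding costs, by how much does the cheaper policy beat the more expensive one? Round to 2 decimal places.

Annual cost at Q: ordering D·S/Q plus holding Q·H/2.
TC(252) = (44,100/252)×50 + (252/2)×45.1 = €14,432.60
TC(495) = (44,100/495)×50 + (495/2)×45.1 = €15,616.80
Cheaper: Q = 252.  Difference = €1,184.20

€1,184.20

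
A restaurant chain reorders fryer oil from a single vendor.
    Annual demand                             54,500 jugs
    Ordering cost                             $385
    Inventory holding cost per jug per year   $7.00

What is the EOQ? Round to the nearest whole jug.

Optimal lot size Q* = (2 × 54,500 × $385 / $7)^½ ≈ 2,448.47

2,448 jugs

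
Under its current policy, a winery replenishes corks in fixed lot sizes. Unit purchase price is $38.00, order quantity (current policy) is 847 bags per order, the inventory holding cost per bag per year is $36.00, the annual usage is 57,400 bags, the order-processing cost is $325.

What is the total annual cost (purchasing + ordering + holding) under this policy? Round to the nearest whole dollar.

$2,218,471

Annual ordering cost = (D/Q)·S = (57,400/847) × 325 = $22,024.79
Annual holding cost  = (Q/2)·H = (847/2) × 36 = $15,246.00
Purchase cost = D·C = 57,400 × 38 = $2,181,200.00
Total = $22,024.79 + $15,246.00 + $2,181,200.00 = $2,218,470.79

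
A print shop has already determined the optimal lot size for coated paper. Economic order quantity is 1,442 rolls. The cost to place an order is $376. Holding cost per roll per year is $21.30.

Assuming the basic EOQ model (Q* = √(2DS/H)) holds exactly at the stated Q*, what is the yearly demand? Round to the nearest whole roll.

58,897 rolls per year

EOQ relation: Q² = 2DS/H, so rearrange for the unknown.
D = Q²H / (2S) = 1,442² × 21.3 / (2 × 376) = 58,896.88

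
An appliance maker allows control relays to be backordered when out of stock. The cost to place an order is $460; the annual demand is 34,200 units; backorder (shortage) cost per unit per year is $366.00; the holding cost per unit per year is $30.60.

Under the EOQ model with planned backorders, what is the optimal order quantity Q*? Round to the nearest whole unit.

Basic EOQ = √(2·34,200·460/30.6) = 1,014.019
Backorder adjustment √((H+b)/b) = √((30.6+366)/366) = 1.0410
Q* = 1,014.019 × 1.0410 ≈ 1,055.56

1,056 units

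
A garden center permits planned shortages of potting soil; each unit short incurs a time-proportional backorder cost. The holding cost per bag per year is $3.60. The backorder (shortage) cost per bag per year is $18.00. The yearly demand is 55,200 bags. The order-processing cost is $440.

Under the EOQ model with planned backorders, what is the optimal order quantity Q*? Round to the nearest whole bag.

4,024 bags

Q* = √(2DS/H) · √((H + b)/b)
   = √(2 × 55,200 × 440 / 3.6) · √((3.6 + 18) / 18)
   = 3,673.327 × 1.0954 ≈ 4,023.93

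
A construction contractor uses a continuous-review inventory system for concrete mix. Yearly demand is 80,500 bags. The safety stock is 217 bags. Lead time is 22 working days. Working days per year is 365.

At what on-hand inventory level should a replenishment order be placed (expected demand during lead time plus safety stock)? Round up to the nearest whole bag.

Daily demand d = 80,500 / 365 = 220.548 bags/day
Demand during lead time = 220.548 × 22 = 4,852.05
Reorder point = 4,852.05 + 217 = 5,069.05 → round up

5,070 bags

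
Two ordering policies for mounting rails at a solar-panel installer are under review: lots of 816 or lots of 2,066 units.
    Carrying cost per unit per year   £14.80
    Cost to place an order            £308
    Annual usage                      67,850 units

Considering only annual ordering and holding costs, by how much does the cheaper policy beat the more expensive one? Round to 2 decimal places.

£6,244.95

Annual cost at Q: ordering D·S/Q plus holding Q·H/2.
TC(816) = (67,850/816)×308 + (816/2)×14.8 = £31,648.45
TC(2,066) = (67,850/2,066)×308 + (2,066/2)×14.8 = £25,403.50
Cheaper: Q = 2,066.  Difference = £6,244.95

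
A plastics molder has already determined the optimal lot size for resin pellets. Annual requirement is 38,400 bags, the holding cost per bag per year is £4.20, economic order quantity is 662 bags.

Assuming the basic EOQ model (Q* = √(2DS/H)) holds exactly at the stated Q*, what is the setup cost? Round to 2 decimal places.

£23.97

EOQ relation: Q² = 2DS/H, so rearrange for the unknown.
S = Q²H / (2D) = 662² × 4.2 / (2 × 38,400) = 23.9665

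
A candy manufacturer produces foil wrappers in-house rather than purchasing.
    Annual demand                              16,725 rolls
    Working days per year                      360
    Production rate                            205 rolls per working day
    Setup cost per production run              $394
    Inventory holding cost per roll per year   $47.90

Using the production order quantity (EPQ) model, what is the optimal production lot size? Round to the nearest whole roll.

d = 16,725/360 = 46.4583 rolls/day;  effective holding cost H(1 − d/p) = 47.9·(1 − 46.4583/205) = 37.04461
Q* = √(2DS / H_eff) = √(2·16,725·394 / 37.04461) ≈ 596.46

596 rolls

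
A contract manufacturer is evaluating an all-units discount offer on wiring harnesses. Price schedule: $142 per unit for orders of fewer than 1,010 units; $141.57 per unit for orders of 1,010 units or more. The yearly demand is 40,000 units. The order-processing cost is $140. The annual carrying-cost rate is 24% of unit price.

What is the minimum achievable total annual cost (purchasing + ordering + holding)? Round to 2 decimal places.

H₁ = 24%×$142 = $34.0800;  H₂ = 24%×$141.57 = $33.9768
EOQ₁ = √(2×40,000×140/34.0800) = 573.27  (< 1,010, feasible at tier 1)
EOQ₂ = √(2×40,000×140/33.9768) = 574.14  (< 1,010 → use Q = 1,010 at tier-2 price)
TC(tier 1 (EOQ₁), Q≈573.3) = $5,699,537.04
TC(tier 2, Q≈1,010.0) = $5,685,502.84
Minimum at tier 2: $5,685,502.84

$5,685,502.84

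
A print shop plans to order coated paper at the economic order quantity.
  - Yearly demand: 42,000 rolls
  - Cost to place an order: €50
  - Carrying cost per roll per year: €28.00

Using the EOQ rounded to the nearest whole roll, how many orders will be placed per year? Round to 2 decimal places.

108.53 orders per year

EOQ = √(2DS/H) = √(2 × 42,000 × 50 / 28)
    = √(150,000.00) ≈ 387.30 → Q = 387
Orders per year = D/Q = 42,000 / 387 = 108.527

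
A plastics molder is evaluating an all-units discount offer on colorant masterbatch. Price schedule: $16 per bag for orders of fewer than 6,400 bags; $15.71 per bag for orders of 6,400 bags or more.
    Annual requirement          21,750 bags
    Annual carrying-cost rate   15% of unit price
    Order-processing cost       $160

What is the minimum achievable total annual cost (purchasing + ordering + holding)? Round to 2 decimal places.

$349,777.05

H₁ = 15%×$16 = $2.4000;  H₂ = 15%×$15.71 = $2.3565
EOQ₁ = √(2×21,750×160/2.4000) = 1,702.94  (< 6,400, feasible at tier 1)
EOQ₂ = √(2×21,750×160/2.3565) = 1,718.58  (< 6,400 → use Q = 6,400 at tier-2 price)
TC(tier 1 (EOQ₁), Q≈1,702.9) = $352,087.05
TC(tier 2, Q≈6,400.0) = $349,777.05
Minimum at tier 2: $349,777.05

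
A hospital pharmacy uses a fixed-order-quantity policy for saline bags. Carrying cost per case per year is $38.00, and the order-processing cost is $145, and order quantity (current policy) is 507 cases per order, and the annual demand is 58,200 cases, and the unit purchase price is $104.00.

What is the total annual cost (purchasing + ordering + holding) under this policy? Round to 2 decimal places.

$6,079,077.97

Orders/yr = 58,200/507 = 114.793; ordering cost = 114.793 × $145 = $16,644.97
Average inventory = 507/2 = 253.5; holding cost = 253.5 × $38 = $9,633.00
Purchase cost = D·C = 58,200 × 104 = $6,052,800.00
Total = $16,644.97 + $9,633.00 + $6,052,800.00 = $6,079,077.97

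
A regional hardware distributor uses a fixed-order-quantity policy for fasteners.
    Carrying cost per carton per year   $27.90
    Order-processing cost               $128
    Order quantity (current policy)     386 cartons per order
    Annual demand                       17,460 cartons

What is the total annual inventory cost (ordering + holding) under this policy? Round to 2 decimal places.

Annual ordering cost = (D/Q)·S = (17,460/386) × 128 = $5,789.84
Annual holding cost  = (Q/2)·H = (386/2) × 27.9 = $5,384.70
Total = $5,789.84 + $5,384.70 = $11,174.54

$11,174.54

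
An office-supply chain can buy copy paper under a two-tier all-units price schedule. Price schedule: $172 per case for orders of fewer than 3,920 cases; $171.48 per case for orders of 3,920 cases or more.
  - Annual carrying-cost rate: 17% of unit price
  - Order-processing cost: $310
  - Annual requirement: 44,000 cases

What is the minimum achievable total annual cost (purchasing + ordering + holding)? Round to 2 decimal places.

$7,596,243.00

H₁ = 17%×$172 = $29.2400;  H₂ = 17%×$171.48 = $29.1516
EOQ₁ = √(2×44,000×310/29.2400) = 965.90  (< 3,920, feasible at tier 1)
EOQ₂ = √(2×44,000×310/29.1516) = 967.37  (< 3,920 → use Q = 3,920 at tier-2 price)
TC(tier 1 (EOQ₁), Q≈965.9) = $7,596,243.00
TC(tier 2, Q≈3,920.0) = $7,605,736.73
Minimum at tier 1 (EOQ₁): $7,596,243.00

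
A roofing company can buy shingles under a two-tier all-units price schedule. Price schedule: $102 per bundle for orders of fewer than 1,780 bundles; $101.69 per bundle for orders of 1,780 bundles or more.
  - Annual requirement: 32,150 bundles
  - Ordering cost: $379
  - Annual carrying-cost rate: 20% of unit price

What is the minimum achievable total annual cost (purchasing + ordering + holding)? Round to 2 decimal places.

H₁ = 20%×$102 = $20.4000;  H₂ = 20%×$101.69 = $20.3380
EOQ₁ = √(2×32,150×379/20.4000) = 1,092.97  (< 1,780, feasible at tier 1)
EOQ₂ = √(2×32,150×379/20.3380) = 1,094.64  (< 1,780 → use Q = 1,780 at tier-2 price)
TC(tier 1 (EOQ₁), Q≈1,093.0) = $3,301,596.68
TC(tier 2, Q≈1,780.0) = $3,294,279.74
Minimum at tier 2: $3,294,279.74

$3,294,279.74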